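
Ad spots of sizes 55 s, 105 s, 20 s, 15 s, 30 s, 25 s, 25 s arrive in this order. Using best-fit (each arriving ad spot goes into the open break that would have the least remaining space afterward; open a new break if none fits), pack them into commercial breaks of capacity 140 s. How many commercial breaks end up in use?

  55 → break 1 (new)  [load 55/140]
  105 → break 2 (new)  [load 105/140]
  20 → break 2  [load 125/140]
  15 → break 2  [load 140/140]
  30 → break 1  [load 85/140]
  25 → break 1  [load 110/140]
  25 → break 1  [load 135/140]
2 commercial breaks opened.

2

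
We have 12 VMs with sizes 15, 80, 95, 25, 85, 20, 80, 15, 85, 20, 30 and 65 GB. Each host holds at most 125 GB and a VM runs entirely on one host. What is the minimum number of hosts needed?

Total = 95 + 85 + 85 + 80 + 80 + 65 + 30 + 25 + 20 + 20 + 15 + 15 = 615 GB.
Lower bound: ⌈615/125⌉ = 5 hosts.
Also, 6 VMs each exceed 125/2 GB, and no two of those can share a host, so at least 6 hosts are needed.
A packing using 6 hosts:
  host 1: 95 + 30 = 125
  host 2: 85 + 25 + 15 = 125
  host 3: 85 + 20 + 20 = 125
  host 4: 80 + 15 = 95
  host 5: 80 = 80
  host 6: 65 = 65
This matches the lower bound, so 6 is optimal.

6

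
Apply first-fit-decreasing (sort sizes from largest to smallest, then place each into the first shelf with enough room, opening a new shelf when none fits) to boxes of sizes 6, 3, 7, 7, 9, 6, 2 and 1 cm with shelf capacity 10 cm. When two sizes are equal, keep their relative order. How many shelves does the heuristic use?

5

Sorted descending: 9, 7, 7, 6, 6, 3, 2, 1.
  9 → shelf 1 (new)  [load 9/10]
  7 → shelf 2 (new)  [load 7/10]
  7 → shelf 3 (new)  [load 7/10]
  6 → shelf 4 (new)  [load 6/10]
  6 → shelf 5 (new)  [load 6/10]
  3 → shelf 2  [load 10/10]
  2 → shelf 3  [load 9/10]
  1 → shelf 1  [load 10/10]
5 shelves opened.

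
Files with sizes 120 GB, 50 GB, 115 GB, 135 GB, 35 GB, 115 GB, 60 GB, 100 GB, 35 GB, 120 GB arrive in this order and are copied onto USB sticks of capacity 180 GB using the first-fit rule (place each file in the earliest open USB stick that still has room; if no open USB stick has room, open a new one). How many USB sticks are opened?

6

  120 → USB stick 1 (new)  [load 120/180]
  50 → USB stick 1  [load 170/180]
  115 → USB stick 2 (new)  [load 115/180]
  135 → USB stick 3 (new)  [load 135/180]
  35 → USB stick 2  [load 150/180]
  115 → USB stick 4 (new)  [load 115/180]
  60 → USB stick 4  [load 175/180]
  100 → USB stick 5 (new)  [load 100/180]
  35 → USB stick 3  [load 170/180]
  120 → USB stick 6 (new)  [load 120/180]
6 USB sticks opened.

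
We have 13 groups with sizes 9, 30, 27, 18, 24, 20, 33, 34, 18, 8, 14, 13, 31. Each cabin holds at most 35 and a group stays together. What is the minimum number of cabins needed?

Total = 34 + 33 + 31 + 30 + 27 + 24 + 20 + 18 + 18 + 14 + 13 + 9 + 8 = 279.
Lower bound: ⌈279/35⌉ = 8 cabins.
Also, 9 groups each exceed 35/2, and no two of those can share a cabin, so at least 9 cabins are needed.
A packing using 9 cabins:
  cabin 1: 34 = 34
  cabin 2: 33 = 33
  cabin 3: 31 = 31
  cabin 4: 30 = 30
  cabin 5: 27 + 8 = 35
  cabin 6: 24 + 9 = 33
  cabin 7: 20 + 14 = 34
  cabin 8: 18 + 13 = 31
  cabin 9: 18 = 18
This matches the lower bound, so 9 is optimal.

9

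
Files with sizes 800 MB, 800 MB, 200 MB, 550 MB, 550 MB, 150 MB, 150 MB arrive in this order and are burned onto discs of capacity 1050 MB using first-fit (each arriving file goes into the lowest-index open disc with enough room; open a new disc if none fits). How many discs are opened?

  800 → disc 1 (new)  [load 800/1050]
  800 → disc 2 (new)  [load 800/1050]
  200 → disc 1  [load 1000/1050]
  550 → disc 3 (new)  [load 550/1050]
  550 → disc 4 (new)  [load 550/1050]
  150 → disc 2  [load 950/1050]
  150 → disc 3  [load 700/1050]
4 discs opened.

4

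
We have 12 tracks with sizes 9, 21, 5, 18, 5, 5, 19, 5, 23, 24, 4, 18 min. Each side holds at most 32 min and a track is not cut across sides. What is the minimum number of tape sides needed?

Total = 24 + 23 + 21 + 19 + 18 + 18 + 9 + 5 + 5 + 5 + 5 + 4 = 156 min.
Lower bound: ⌈156/32⌉ = 5 tape sides.
Also, 6 tracks each exceed 16 min, and no two of those can share a side, so at least 6 tape sides are needed.
A packing using 6 tape sides:
  side 1: 24 + 5 = 29
  side 2: 23 + 9 = 32
  side 3: 21 + 5 + 5 = 31
  side 4: 19 + 5 + 4 = 28
  side 5: 18 = 18
  side 6: 18 = 18
This matches the lower bound, so 6 is optimal.

6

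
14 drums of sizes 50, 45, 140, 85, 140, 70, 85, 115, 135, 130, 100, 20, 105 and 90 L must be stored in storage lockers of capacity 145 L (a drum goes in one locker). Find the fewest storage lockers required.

Total = 140 + 140 + 135 + 130 + 115 + 105 + 100 + 90 + 85 + 85 + 70 + 50 + 45 + 20 = 1310 L.
Lower bound: ⌈1310/145⌉ = 10 storage lockers.
A packing using 11 storage lockers:
  locker 1: 140 = 140
  locker 2: 140 = 140
  locker 3: 135 = 135
  locker 4: 130 = 130
  locker 5: 115 + 20 = 135
  locker 6: 105 = 105
  locker 7: 100 + 45 = 145
  locker 8: 90 + 50 = 140
  locker 9: 85 = 85
  locker 10: 85 = 85
  locker 11: 70 = 70
No arrangement into 10 storage lockers stays within capacity, so 11 is optimal.

11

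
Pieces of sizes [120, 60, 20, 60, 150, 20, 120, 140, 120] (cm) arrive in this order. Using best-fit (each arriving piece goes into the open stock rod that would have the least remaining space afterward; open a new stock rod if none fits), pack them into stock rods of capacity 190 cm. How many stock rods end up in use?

  120 → stock rod 1 (new)  [load 120/190]
  60 → stock rod 1  [load 180/190]
  20 → stock rod 2 (new)  [load 20/190]
  60 → stock rod 2  [load 80/190]
  150 → stock rod 3 (new)  [load 150/190]
  20 → stock rod 3  [load 170/190]
  120 → stock rod 4 (new)  [load 120/190]
  140 → stock rod 5 (new)  [load 140/190]
  120 → stock rod 6 (new)  [load 120/190]
6 stock rods opened.

6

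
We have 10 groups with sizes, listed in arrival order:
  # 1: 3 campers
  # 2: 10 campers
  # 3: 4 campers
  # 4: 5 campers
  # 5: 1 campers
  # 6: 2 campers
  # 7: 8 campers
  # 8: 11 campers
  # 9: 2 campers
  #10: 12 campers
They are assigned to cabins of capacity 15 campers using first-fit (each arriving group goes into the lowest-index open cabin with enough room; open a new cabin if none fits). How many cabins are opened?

  3 → cabin 1 (new)  [load 3/15]
  10 → cabin 1  [load 13/15]
  4 → cabin 2 (new)  [load 4/15]
  5 → cabin 2  [load 9/15]
  1 → cabin 1  [load 14/15]
  2 → cabin 2  [load 11/15]
  8 → cabin 3 (new)  [load 8/15]
  11 → cabin 4 (new)  [load 11/15]
  2 → cabin 2  [load 13/15]
  12 → cabin 5 (new)  [load 12/15]
5 cabins opened.

5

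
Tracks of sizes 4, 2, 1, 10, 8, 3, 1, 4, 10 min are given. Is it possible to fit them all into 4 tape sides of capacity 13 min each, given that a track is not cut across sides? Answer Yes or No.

A valid assignment using 4 tape sides:
  side 1: 10 + 3 = 13
  side 2: 10 + 2 + 1 = 13
  side 3: 8 + 4 + 1 = 13
  side 4: 4 = 4
Every load is within 13 min, so 4 tape sides suffice.

Yes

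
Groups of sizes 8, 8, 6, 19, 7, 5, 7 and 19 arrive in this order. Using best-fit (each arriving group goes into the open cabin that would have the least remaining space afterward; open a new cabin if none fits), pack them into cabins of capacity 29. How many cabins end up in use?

3

  8 → cabin 1 (new)  [load 8/29]
  8 → cabin 1  [load 16/29]
  6 → cabin 1  [load 22/29]
  19 → cabin 2 (new)  [load 19/29]
  7 → cabin 1  [load 29/29]
  5 → cabin 2  [load 24/29]
  7 → cabin 3 (new)  [load 7/29]
  19 → cabin 3  [load 26/29]
3 cabins opened.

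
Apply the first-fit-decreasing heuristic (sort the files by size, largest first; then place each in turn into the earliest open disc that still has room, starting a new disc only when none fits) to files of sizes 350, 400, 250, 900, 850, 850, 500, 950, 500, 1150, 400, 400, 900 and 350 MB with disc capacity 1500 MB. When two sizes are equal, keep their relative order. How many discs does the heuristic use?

7

Sorted descending: 1150, 950, 900, 900, 850, 850, 500, 500, 400, 400, 400, 350, 350, 250.
  1150 → disc 1 (new)  [load 1150/1500]
  950 → disc 2 (new)  [load 950/1500]
  900 → disc 3 (new)  [load 900/1500]
  900 → disc 4 (new)  [load 900/1500]
  850 → disc 5 (new)  [load 850/1500]
  850 → disc 6 (new)  [load 850/1500]
  500 → disc 2  [load 1450/1500]
  500 → disc 3  [load 1400/1500]
  400 → disc 4  [load 1300/1500]
  400 → disc 5  [load 1250/1500]
  400 → disc 6  [load 1250/1500]
  350 → disc 1  [load 1500/1500]
  350 → disc 7 (new)  [load 350/1500]
  250 → disc 5  [load 1500/1500]
7 discs opened.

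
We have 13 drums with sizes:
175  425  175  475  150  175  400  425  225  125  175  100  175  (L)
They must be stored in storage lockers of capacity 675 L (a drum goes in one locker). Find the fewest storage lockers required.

Total = 475 + 425 + 425 + 400 + 225 + 175 + 175 + 175 + 175 + 175 + 150 + 125 + 100 = 3200 L.
Lower bound: ⌈3200/675⌉ = 5 storage lockers.
A packing using 5 storage lockers:
  locker 1: 475 + 175 = 650
  locker 2: 425 + 225 = 650
  locker 3: 425 + 175 = 600
  locker 4: 400 + 175 + 100 = 675
  locker 5: 175 + 175 + 150 + 125 = 625
This matches the lower bound, so 5 is optimal.

5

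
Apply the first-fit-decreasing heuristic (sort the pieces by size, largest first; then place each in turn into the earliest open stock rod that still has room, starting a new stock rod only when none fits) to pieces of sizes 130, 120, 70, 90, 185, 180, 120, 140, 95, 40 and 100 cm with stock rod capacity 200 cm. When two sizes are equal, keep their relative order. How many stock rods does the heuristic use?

8

Sorted descending: 185, 180, 140, 130, 120, 120, 100, 95, 90, 70, 40.
  185 → stock rod 1 (new)  [load 185/200]
  180 → stock rod 2 (new)  [load 180/200]
  140 → stock rod 3 (new)  [load 140/200]
  130 → stock rod 4 (new)  [load 130/200]
  120 → stock rod 5 (new)  [load 120/200]
  120 → stock rod 6 (new)  [load 120/200]
  100 → stock rod 7 (new)  [load 100/200]
  95 → stock rod 7  [load 195/200]
  90 → stock rod 8 (new)  [load 90/200]
  70 → stock rod 4  [load 200/200]
  40 → stock rod 3  [load 180/200]
8 stock rods opened.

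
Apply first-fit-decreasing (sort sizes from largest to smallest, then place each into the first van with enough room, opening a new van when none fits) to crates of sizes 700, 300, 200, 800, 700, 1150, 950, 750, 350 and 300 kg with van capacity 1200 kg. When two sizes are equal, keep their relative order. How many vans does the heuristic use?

Sorted descending: 1150, 950, 800, 750, 700, 700, 350, 300, 300, 200.
  1150 → van 1 (new)  [load 1150/1200]
  950 → van 2 (new)  [load 950/1200]
  800 → van 3 (new)  [load 800/1200]
  750 → van 4 (new)  [load 750/1200]
  700 → van 5 (new)  [load 700/1200]
  700 → van 6 (new)  [load 700/1200]
  350 → van 3  [load 1150/1200]
  300 → van 4  [load 1050/1200]
  300 → van 5  [load 1000/1200]
  200 → van 2  [load 1150/1200]
6 vans opened.

6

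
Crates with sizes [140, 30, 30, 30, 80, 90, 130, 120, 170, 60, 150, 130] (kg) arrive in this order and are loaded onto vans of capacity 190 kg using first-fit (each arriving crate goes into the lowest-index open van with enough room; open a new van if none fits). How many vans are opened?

  140 → van 1 (new)  [load 140/190]
  30 → van 1  [load 170/190]
  30 → van 2 (new)  [load 30/190]
  30 → van 2  [load 60/190]
  80 → van 2  [load 140/190]
  90 → van 3 (new)  [load 90/190]
  130 → van 4 (new)  [load 130/190]
  120 → van 5 (new)  [load 120/190]
  170 → van 6 (new)  [load 170/190]
  60 → van 3  [load 150/190]
  150 → van 7 (new)  [load 150/190]
  130 → van 8 (new)  [load 130/190]
8 vans opened.

8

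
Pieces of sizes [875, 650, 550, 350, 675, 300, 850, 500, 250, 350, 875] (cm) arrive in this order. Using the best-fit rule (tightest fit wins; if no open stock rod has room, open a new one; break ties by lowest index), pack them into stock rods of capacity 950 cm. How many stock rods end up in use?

7

  875 → stock rod 1 (new)  [load 875/950]
  650 → stock rod 2 (new)  [load 650/950]
  550 → stock rod 3 (new)  [load 550/950]
  350 → stock rod 3  [load 900/950]
  675 → stock rod 4 (new)  [load 675/950]
  300 → stock rod 2  [load 950/950]
  850 → stock rod 5 (new)  [load 850/950]
  500 → stock rod 6 (new)  [load 500/950]
  250 → stock rod 4  [load 925/950]
  350 → stock rod 6  [load 850/950]
  875 → stock rod 7 (new)  [load 875/950]
7 stock rods opened.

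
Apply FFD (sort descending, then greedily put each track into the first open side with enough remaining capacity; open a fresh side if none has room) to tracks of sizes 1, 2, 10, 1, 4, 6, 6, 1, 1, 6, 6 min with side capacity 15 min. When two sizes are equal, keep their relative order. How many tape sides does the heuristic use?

Sorted descending: 10, 6, 6, 6, 6, 4, 2, 1, 1, 1, 1.
  10 → side 1 (new)  [load 10/15]
  6 → side 2 (new)  [load 6/15]
  6 → side 2  [load 12/15]
  6 → side 3 (new)  [load 6/15]
  6 → side 3  [load 12/15]
  4 → side 1  [load 14/15]
  2 → side 2  [load 14/15]
  1 → side 1  [load 15/15]
  1 → side 2  [load 15/15]
  1 → side 3  [load 13/15]
  1 → side 3  [load 14/15]
3 tape sides opened.

3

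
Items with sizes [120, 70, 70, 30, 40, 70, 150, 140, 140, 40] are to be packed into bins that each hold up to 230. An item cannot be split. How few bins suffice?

4

Total = 150 + 140 + 140 + 120 + 70 + 70 + 70 + 40 + 40 + 30 = 870.
Lower bound: ⌈870/230⌉ = 4 bins.
A packing using 4 bins:
  bin 1: 150 + 70 = 220
  bin 2: 140 + 70 = 210
  bin 3: 140 + 70 = 210
  bin 4: 120 + 40 + 40 + 30 = 230
This matches the lower bound, so 4 is optimal.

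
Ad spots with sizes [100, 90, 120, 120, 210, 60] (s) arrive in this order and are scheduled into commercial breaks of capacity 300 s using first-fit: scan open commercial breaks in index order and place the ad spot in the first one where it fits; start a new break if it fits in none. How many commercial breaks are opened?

3

  100 → break 1 (new)  [load 100/300]
  90 → break 1  [load 190/300]
  120 → break 2 (new)  [load 120/300]
  120 → break 2  [load 240/300]
  210 → break 3 (new)  [load 210/300]
  60 → break 1  [load 250/300]
3 commercial breaks opened.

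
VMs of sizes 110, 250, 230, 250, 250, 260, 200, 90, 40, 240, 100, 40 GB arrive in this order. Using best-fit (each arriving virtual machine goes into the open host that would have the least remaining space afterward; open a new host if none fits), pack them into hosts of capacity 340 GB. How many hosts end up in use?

  110 → host 1 (new)  [load 110/340]
  250 → host 2 (new)  [load 250/340]
  230 → host 1  [load 340/340]
  250 → host 3 (new)  [load 250/340]
  250 → host 4 (new)  [load 250/340]
  260 → host 5 (new)  [load 260/340]
  200 → host 6 (new)  [load 200/340]
  90 → host 2  [load 340/340]
  40 → host 5  [load 300/340]
  240 → host 7 (new)  [load 240/340]
  100 → host 7  [load 340/340]
  40 → host 5  [load 340/340]
7 hosts opened.

7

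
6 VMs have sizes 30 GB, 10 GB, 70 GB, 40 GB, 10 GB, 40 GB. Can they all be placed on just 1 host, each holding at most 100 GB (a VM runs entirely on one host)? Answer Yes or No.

No

Total = 200 GB; ⌈200/100⌉ = 2.
At least 2 hosts are required, but only 1 is allowed.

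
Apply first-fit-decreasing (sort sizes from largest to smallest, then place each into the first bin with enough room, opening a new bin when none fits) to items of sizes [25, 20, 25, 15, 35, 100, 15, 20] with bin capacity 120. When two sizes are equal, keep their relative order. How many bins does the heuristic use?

Sorted descending: 100, 35, 25, 25, 20, 20, 15, 15.
  100 → bin 1 (new)  [load 100/120]
  35 → bin 2 (new)  [load 35/120]
  25 → bin 2  [load 60/120]
  25 → bin 2  [load 85/120]
  20 → bin 1  [load 120/120]
  20 → bin 2  [load 105/120]
  15 → bin 2  [load 120/120]
  15 → bin 3 (new)  [load 15/120]
3 bins opened.

3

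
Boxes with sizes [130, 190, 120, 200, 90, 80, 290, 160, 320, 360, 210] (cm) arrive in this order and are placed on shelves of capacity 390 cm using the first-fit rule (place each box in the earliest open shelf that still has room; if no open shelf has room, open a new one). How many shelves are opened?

  130 → shelf 1 (new)  [load 130/390]
  190 → shelf 1  [load 320/390]
  120 → shelf 2 (new)  [load 120/390]
  200 → shelf 2  [load 320/390]
  90 → shelf 3 (new)  [load 90/390]
  80 → shelf 3  [load 170/390]
  290 → shelf 4 (new)  [load 290/390]
  160 → shelf 3  [load 330/390]
  320 → shelf 5 (new)  [load 320/390]
  360 → shelf 6 (new)  [load 360/390]
  210 → shelf 7 (new)  [load 210/390]
7 shelves opened.

7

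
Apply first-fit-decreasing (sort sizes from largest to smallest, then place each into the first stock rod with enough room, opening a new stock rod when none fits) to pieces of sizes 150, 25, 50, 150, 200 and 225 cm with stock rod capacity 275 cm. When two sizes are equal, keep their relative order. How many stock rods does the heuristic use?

Sorted descending: 225, 200, 150, 150, 50, 25.
  225 → stock rod 1 (new)  [load 225/275]
  200 → stock rod 2 (new)  [load 200/275]
  150 → stock rod 3 (new)  [load 150/275]
  150 → stock rod 4 (new)  [load 150/275]
  50 → stock rod 1  [load 275/275]
  25 → stock rod 2  [load 225/275]
4 stock rods opened.

4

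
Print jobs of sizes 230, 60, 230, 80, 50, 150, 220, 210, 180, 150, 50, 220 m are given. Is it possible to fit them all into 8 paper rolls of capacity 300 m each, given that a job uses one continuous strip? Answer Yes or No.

Yes

A valid assignment using 7 paper rolls:
  roll 1: 230 + 60 = 290
  roll 2: 230 + 50 = 280
  roll 3: 220 + 80 = 300
  roll 4: 220 + 50 = 270
  roll 5: 210 = 210
  roll 6: 180 = 180
  roll 7: 150 + 150 = 300
That uses only 7 ≤ 8, so 8 paper rolls are enough.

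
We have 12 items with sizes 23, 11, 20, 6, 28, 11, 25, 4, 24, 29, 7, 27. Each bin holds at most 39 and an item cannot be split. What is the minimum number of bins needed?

Total = 29 + 28 + 27 + 25 + 24 + 23 + 20 + 11 + 11 + 7 + 6 + 4 = 215.
Lower bound: ⌈215/39⌉ = 6 bins.
Also, 7 items each exceed 39/2, and no two of those can share a bin, so at least 7 bins are needed.
A packing using 7 bins:
  bin 1: 29 + 7 = 36
  bin 2: 28 + 11 = 39
  bin 3: 27 + 11 = 38
  bin 4: 25 + 6 + 4 = 35
  bin 5: 24 = 24
  bin 6: 23 = 23
  bin 7: 20 = 20
This matches the lower bound, so 7 is optimal.

7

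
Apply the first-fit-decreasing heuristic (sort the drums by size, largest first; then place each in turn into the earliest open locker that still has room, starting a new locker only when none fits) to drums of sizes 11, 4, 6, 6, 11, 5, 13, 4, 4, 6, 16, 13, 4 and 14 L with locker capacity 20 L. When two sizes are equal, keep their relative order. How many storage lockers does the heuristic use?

6

Sorted descending: 16, 14, 13, 13, 11, 11, 6, 6, 6, 5, 4, 4, 4, 4.
  16 → locker 1 (new)  [load 16/20]
  14 → locker 2 (new)  [load 14/20]
  13 → locker 3 (new)  [load 13/20]
  13 → locker 4 (new)  [load 13/20]
  11 → locker 5 (new)  [load 11/20]
  11 → locker 6 (new)  [load 11/20]
  6 → locker 2  [load 20/20]
  6 → locker 3  [load 19/20]
  6 → locker 4  [load 19/20]
  5 → locker 5  [load 16/20]
  4 → locker 1  [load 20/20]
  4 → locker 5  [load 20/20]
  4 → locker 6  [load 15/20]
  4 → locker 6  [load 19/20]
6 storage lockers opened.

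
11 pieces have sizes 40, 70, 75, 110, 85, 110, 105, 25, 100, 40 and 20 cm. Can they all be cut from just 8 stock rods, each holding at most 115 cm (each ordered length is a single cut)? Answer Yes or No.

A valid assignment using 8 stock rods:
  stock rod 1: 110 = 110
  stock rod 2: 110 = 110
  stock rod 3: 105 = 105
  stock rod 4: 100 = 100
  stock rod 5: 85 + 25 = 110
  stock rod 6: 75 + 40 = 115
  stock rod 7: 70 + 40 = 110
  stock rod 8: 20 = 20
Every load is within 115 cm, so 8 stock rods suffice.

Yes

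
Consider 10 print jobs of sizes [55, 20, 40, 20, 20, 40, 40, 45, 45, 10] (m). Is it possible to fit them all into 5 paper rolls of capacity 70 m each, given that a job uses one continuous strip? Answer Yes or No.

Total = 335 m; ⌈335/70⌉ = 5.
6 print jobs each exceed half the capacity and cannot share a roll, forcing at least 6 paper rolls.
At least 6 paper rolls are required, but only 5 are allowed.

No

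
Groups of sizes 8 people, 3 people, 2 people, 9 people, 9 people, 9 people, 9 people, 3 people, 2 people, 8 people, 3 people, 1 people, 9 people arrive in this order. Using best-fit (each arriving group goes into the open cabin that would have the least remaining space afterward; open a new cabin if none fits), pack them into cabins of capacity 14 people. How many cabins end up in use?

  8 → cabin 1 (new)  [load 8/14]
  3 → cabin 1  [load 11/14]
  2 → cabin 1  [load 13/14]
  9 → cabin 2 (new)  [load 9/14]
  9 → cabin 3 (new)  [load 9/14]
  9 → cabin 4 (new)  [load 9/14]
  9 → cabin 5 (new)  [load 9/14]
  3 → cabin 2  [load 12/14]
  2 → cabin 2  [load 14/14]
  8 → cabin 6 (new)  [load 8/14]
  3 → cabin 3  [load 12/14]
  1 → cabin 1  [load 14/14]
  9 → cabin 7 (new)  [load 9/14]
7 cabins opened.

7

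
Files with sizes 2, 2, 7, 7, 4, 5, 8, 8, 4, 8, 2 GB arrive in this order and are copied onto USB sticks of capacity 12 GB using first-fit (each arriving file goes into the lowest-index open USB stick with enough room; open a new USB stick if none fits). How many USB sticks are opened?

  2 → USB stick 1 (new)  [load 2/12]
  2 → USB stick 1  [load 4/12]
  7 → USB stick 1  [load 11/12]
  7 → USB stick 2 (new)  [load 7/12]
  4 → USB stick 2  [load 11/12]
  5 → USB stick 3 (new)  [load 5/12]
  8 → USB stick 4 (new)  [load 8/12]
  8 → USB stick 5 (new)  [load 8/12]
  4 → USB stick 3  [load 9/12]
  8 → USB stick 6 (new)  [load 8/12]
  2 → USB stick 3  [load 11/12]
6 USB sticks opened.

6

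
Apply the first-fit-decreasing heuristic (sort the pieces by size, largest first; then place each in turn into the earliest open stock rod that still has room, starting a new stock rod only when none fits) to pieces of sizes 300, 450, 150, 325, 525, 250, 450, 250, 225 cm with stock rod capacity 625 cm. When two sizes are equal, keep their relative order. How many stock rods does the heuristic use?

Sorted descending: 525, 450, 450, 325, 300, 250, 250, 225, 150.
  525 → stock rod 1 (new)  [load 525/625]
  450 → stock rod 2 (new)  [load 450/625]
  450 → stock rod 3 (new)  [load 450/625]
  325 → stock rod 4 (new)  [load 325/625]
  300 → stock rod 4  [load 625/625]
  250 → stock rod 5 (new)  [load 250/625]
  250 → stock rod 5  [load 500/625]
  225 → stock rod 6 (new)  [load 225/625]
  150 → stock rod 2  [load 600/625]
6 stock rods opened.

6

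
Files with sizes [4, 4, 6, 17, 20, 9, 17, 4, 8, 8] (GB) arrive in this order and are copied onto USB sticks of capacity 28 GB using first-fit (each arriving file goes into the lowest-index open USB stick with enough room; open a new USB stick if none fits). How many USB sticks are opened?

4

  4 → USB stick 1 (new)  [load 4/28]
  4 → USB stick 1  [load 8/28]
  6 → USB stick 1  [load 14/28]
  17 → USB stick 2 (new)  [load 17/28]
  20 → USB stick 3 (new)  [load 20/28]
  9 → USB stick 1  [load 23/28]
  17 → USB stick 4 (new)  [load 17/28]
  4 → USB stick 1  [load 27/28]
  8 → USB stick 2  [load 25/28]
  8 → USB stick 3  [load 28/28]
4 USB sticks opened.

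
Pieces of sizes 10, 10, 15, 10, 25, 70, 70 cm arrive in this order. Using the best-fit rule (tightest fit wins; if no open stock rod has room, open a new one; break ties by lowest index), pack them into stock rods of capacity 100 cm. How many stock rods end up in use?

  10 → stock rod 1 (new)  [load 10/100]
  10 → stock rod 1  [load 20/100]
  15 → stock rod 1  [load 35/100]
  10 → stock rod 1  [load 45/100]
  25 → stock rod 1  [load 70/100]
  70 → stock rod 2 (new)  [load 70/100]
  70 → stock rod 3 (new)  [load 70/100]
3 stock rods opened.

3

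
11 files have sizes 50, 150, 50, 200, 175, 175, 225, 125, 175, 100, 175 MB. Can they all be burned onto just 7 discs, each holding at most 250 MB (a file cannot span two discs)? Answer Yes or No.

Total = 1600 MB; ⌈1600/250⌉ = 7.
The bound of 7 does not rule out 7, but exhaustive search shows no assignment into 7 discs of capacity 250 MB exists — the minimum is 8.

No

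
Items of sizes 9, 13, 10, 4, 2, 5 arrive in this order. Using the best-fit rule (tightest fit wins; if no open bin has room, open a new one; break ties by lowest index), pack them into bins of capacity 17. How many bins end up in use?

3

  9 → bin 1 (new)  [load 9/17]
  13 → bin 2 (new)  [load 13/17]
  10 → bin 3 (new)  [load 10/17]
  4 → bin 2  [load 17/17]
  2 → bin 3  [load 12/17]
  5 → bin 3  [load 17/17]
3 bins opened.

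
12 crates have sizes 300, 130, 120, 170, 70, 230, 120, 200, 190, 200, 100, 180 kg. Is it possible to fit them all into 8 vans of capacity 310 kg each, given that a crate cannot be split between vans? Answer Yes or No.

A valid assignment using 7 vans:
  van 1: 300 = 300
  van 2: 230 + 70 = 300
  van 3: 200 + 100 = 300
  van 4: 200 = 200
  van 5: 190 + 120 = 310
  van 6: 180 + 130 = 310
  van 7: 170 + 120 = 290
That uses only 7 ≤ 8, so 8 vans are enough.

Yes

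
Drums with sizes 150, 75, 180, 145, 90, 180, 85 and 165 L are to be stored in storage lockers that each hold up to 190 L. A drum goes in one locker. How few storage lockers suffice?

Total = 180 + 180 + 165 + 150 + 145 + 90 + 85 + 75 = 1070 L.
Lower bound: ⌈1070/190⌉ = 6 storage lockers.
A packing using 7 storage lockers:
  locker 1: 180 = 180
  locker 2: 180 = 180
  locker 3: 165 = 165
  locker 4: 150 = 150
  locker 5: 145 = 145
  locker 6: 90 + 85 = 175
  locker 7: 75 = 75
No arrangement into 6 storage lockers stays within capacity, so 7 is optimal.

7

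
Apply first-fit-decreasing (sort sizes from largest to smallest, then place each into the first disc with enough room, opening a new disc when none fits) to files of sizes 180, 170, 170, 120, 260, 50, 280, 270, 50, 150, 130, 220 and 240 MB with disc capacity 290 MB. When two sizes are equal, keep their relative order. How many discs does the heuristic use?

Sorted descending: 280, 270, 260, 240, 220, 180, 170, 170, 150, 130, 120, 50, 50.
  280 → disc 1 (new)  [load 280/290]
  270 → disc 2 (new)  [load 270/290]
  260 → disc 3 (new)  [load 260/290]
  240 → disc 4 (new)  [load 240/290]
  220 → disc 5 (new)  [load 220/290]
  180 → disc 6 (new)  [load 180/290]
  170 → disc 7 (new)  [load 170/290]
  170 → disc 8 (new)  [load 170/290]
  150 → disc 9 (new)  [load 150/290]
  130 → disc 9  [load 280/290]
  120 → disc 7  [load 290/290]
  50 → disc 4  [load 290/290]
  50 → disc 5  [load 270/290]
9 discs opened.

9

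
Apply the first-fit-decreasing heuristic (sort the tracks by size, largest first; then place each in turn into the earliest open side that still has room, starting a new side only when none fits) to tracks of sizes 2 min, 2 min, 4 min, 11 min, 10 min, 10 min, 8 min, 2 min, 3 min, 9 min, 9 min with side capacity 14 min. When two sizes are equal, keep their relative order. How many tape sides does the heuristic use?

6

Sorted descending: 11, 10, 10, 9, 9, 8, 4, 3, 2, 2, 2.
  11 → side 1 (new)  [load 11/14]
  10 → side 2 (new)  [load 10/14]
  10 → side 3 (new)  [load 10/14]
  9 → side 4 (new)  [load 9/14]
  9 → side 5 (new)  [load 9/14]
  8 → side 6 (new)  [load 8/14]
  4 → side 2  [load 14/14]
  3 → side 1  [load 14/14]
  2 → side 3  [load 12/14]
  2 → side 3  [load 14/14]
  2 → side 4  [load 11/14]
6 tape sides opened.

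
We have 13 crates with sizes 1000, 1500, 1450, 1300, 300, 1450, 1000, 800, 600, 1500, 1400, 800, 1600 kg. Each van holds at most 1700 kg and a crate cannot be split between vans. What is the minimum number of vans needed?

Total = 1600 + 1500 + 1500 + 1450 + 1450 + 1400 + 1300 + 1000 + 1000 + 800 + 800 + 600 + 300 = 14700 kg.
Lower bound: ⌈14700/1700⌉ = 9 vans.
A packing using 10 vans:
  van 1: 1600 = 1600
  van 2: 1500 = 1500
  van 3: 1500 = 1500
  van 4: 1450 = 1450
  van 5: 1450 = 1450
  van 6: 1400 + 300 = 1700
  van 7: 1300 = 1300
  van 8: 1000 + 600 = 1600
  van 9: 1000 = 1000
  van 10: 800 + 800 = 1600
No arrangement into 9 vans stays within capacity, so 10 is optimal.

10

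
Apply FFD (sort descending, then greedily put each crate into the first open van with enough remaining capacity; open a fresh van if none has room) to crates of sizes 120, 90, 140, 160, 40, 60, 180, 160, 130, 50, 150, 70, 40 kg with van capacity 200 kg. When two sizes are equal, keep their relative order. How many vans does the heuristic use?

8

Sorted descending: 180, 160, 160, 150, 140, 130, 120, 90, 70, 60, 50, 40, 40.
  180 → van 1 (new)  [load 180/200]
  160 → van 2 (new)  [load 160/200]
  160 → van 3 (new)  [load 160/200]
  150 → van 4 (new)  [load 150/200]
  140 → van 5 (new)  [load 140/200]
  130 → van 6 (new)  [load 130/200]
  120 → van 7 (new)  [load 120/200]
  90 → van 8 (new)  [load 90/200]
  70 → van 6  [load 200/200]
  60 → van 5  [load 200/200]
  50 → van 4  [load 200/200]
  40 → van 2  [load 200/200]
  40 → van 3  [load 200/200]
8 vans opened.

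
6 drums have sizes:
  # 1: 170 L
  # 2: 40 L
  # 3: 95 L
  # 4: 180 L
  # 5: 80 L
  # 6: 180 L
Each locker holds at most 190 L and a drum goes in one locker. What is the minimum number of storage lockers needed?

Total = 180 + 180 + 170 + 95 + 80 + 40 = 745 L.
Lower bound: ⌈745/190⌉ = 4 storage lockers.
A packing using 5 storage lockers:
  locker 1: 180 = 180
  locker 2: 180 = 180
  locker 3: 170 = 170
  locker 4: 95 + 80 = 175
  locker 5: 40 = 40
No arrangement into 4 storage lockers stays within capacity, so 5 is optimal.

5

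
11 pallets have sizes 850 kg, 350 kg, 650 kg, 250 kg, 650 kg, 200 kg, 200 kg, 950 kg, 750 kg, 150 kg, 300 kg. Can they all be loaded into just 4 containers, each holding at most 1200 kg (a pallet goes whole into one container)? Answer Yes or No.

No

Total = 5300 kg; ⌈5300/1200⌉ = 5.
At least 5 containers are required, but only 4 are allowed.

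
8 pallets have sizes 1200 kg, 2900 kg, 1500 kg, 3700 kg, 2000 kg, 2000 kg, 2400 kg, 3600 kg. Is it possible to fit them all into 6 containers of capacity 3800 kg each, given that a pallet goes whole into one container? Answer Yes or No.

A valid assignment using 6 containers:
  container 1: 3700 = 3700
  container 2: 3600 = 3600
  container 3: 2900 = 2900
  container 4: 2400 + 1200 = 3600
  container 5: 2000 + 1500 = 3500
  container 6: 2000 = 2000
Every load is within 3800 kg, so 6 containers suffice.

Yes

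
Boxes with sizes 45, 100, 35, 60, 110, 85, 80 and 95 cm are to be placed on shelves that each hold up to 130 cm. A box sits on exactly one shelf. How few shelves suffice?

6

Total = 110 + 100 + 95 + 85 + 80 + 60 + 45 + 35 = 610 cm.
Lower bound: ⌈610/130⌉ = 5 shelves.
A packing using 6 shelves:
  shelf 1: 110 = 110
  shelf 2: 100 = 100
  shelf 3: 95 + 35 = 130
  shelf 4: 85 + 45 = 130
  shelf 5: 80 = 80
  shelf 6: 60 = 60
No arrangement into 5 shelves stays within capacity, so 6 is optimal.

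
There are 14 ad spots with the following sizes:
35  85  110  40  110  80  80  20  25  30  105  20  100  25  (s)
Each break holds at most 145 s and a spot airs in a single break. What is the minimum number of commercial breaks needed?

7

Total = 110 + 110 + 105 + 100 + 85 + 80 + 80 + 40 + 35 + 30 + 25 + 25 + 20 + 20 = 865 s.
Lower bound: ⌈865/145⌉ = 6 commercial breaks.
Also, 7 ad spots each exceed 145/2 s, and no two of those can share a break, so at least 7 commercial breaks are needed.
A packing using 7 commercial breaks:
  break 1: 110 + 35 = 145
  break 2: 110 + 30 = 140
  break 3: 105 + 40 = 145
  break 4: 100 + 25 + 20 = 145
  break 5: 85 + 25 + 20 = 130
  break 6: 80 = 80
  break 7: 80 = 80
This matches the lower bound, so 7 is optimal.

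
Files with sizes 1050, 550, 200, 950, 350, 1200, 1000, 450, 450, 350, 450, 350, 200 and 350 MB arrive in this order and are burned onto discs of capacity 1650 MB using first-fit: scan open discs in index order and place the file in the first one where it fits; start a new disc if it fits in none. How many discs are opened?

5

  1050 → disc 1 (new)  [load 1050/1650]
  550 → disc 1  [load 1600/1650]
  200 → disc 2 (new)  [load 200/1650]
  950 → disc 2  [load 1150/1650]
  350 → disc 2  [load 1500/1650]
  1200 → disc 3 (new)  [load 1200/1650]
  1000 → disc 4 (new)  [load 1000/1650]
  450 → disc 3  [load 1650/1650]
  450 → disc 4  [load 1450/1650]
  350 → disc 5 (new)  [load 350/1650]
  450 → disc 5  [load 800/1650]
  350 → disc 5  [load 1150/1650]
  200 → disc 4  [load 1650/1650]
  350 → disc 5  [load 1500/1650]
5 discs opened.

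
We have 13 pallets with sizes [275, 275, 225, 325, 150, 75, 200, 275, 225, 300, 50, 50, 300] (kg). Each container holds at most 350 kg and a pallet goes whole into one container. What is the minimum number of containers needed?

9

Total = 325 + 300 + 300 + 275 + 275 + 275 + 225 + 225 + 200 + 150 + 75 + 50 + 50 = 2725 kg.
Lower bound: ⌈2725/350⌉ = 8 containers.
Also, 9 pallets each exceed 175 kg, and no two of those can share a container, so at least 9 containers are needed.
A packing using 9 containers:
  container 1: 325 = 325
  container 2: 300 + 50 = 350
  container 3: 300 + 50 = 350
  container 4: 275 + 75 = 350
  container 5: 275 = 275
  container 6: 275 = 275
  container 7: 225 = 225
  container 8: 225 = 225
  container 9: 200 + 150 = 350
This matches the lower bound, so 9 is optimal.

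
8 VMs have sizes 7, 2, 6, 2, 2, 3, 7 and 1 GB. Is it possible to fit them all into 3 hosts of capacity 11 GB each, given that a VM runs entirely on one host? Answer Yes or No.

Yes

A valid assignment using 3 hosts:
  host 1: 7 + 3 + 1 = 11
  host 2: 7 + 2 + 2 = 11
  host 3: 6 + 2 = 8
Every load is within 11 GB, so 3 hosts suffice.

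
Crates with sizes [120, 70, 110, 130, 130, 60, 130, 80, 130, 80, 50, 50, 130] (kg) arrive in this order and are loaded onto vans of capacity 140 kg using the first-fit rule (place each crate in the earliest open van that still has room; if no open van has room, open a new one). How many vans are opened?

10

  120 → van 1 (new)  [load 120/140]
  70 → van 2 (new)  [load 70/140]
  110 → van 3 (new)  [load 110/140]
  130 → van 4 (new)  [load 130/140]
  130 → van 5 (new)  [load 130/140]
  60 → van 2  [load 130/140]
  130 → van 6 (new)  [load 130/140]
  80 → van 7 (new)  [load 80/140]
  130 → van 8 (new)  [load 130/140]
  80 → van 9 (new)  [load 80/140]
  50 → van 7  [load 130/140]
  50 → van 9  [load 130/140]
  130 → van 10 (new)  [load 130/140]
10 vans opened.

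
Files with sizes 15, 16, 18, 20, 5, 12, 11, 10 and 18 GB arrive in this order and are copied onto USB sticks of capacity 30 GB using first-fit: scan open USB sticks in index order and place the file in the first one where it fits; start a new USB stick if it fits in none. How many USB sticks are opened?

5

  15 → USB stick 1 (new)  [load 15/30]
  16 → USB stick 2 (new)  [load 16/30]
  18 → USB stick 3 (new)  [load 18/30]
  20 → USB stick 4 (new)  [load 20/30]
  5 → USB stick 1  [load 20/30]
  12 → USB stick 2  [load 28/30]
  11 → USB stick 3  [load 29/30]
  10 → USB stick 1  [load 30/30]
  18 → USB stick 5 (new)  [load 18/30]
5 USB sticks opened.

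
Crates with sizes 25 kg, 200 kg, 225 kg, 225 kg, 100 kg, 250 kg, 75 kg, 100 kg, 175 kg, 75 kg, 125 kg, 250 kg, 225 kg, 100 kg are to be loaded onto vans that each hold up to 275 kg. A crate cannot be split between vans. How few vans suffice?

Total = 250 + 250 + 225 + 225 + 225 + 200 + 175 + 125 + 100 + 100 + 100 + 75 + 75 + 25 = 2150 kg.
Lower bound: ⌈2150/275⌉ = 8 vans.
A packing using 9 vans:
  van 1: 250 + 25 = 275
  van 2: 250 = 250
  van 3: 225 = 225
  van 4: 225 = 225
  van 5: 225 = 225
  van 6: 200 + 75 = 275
  van 7: 175 + 100 = 275
  van 8: 125 + 100 = 225
  van 9: 100 + 75 = 175
No arrangement into 8 vans stays within capacity, so 9 is optimal.

9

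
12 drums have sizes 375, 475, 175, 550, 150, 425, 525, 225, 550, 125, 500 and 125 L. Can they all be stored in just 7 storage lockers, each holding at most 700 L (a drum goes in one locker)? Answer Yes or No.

A valid assignment using 7 storage lockers:
  locker 1: 550 + 150 = 700
  locker 2: 550 + 125 = 675
  locker 3: 525 + 175 = 700
  locker 4: 500 + 125 = 625
  locker 5: 475 + 225 = 700
  locker 6: 425 = 425
  locker 7: 375 = 375
Every load is within 700 L, so 7 storage lockers suffice.

Yes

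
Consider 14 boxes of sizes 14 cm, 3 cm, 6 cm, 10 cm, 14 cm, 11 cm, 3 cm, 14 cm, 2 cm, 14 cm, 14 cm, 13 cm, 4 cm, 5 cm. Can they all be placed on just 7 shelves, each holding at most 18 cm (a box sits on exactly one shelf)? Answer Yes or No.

Total = 127 cm; ⌈127/18⌉ = 8.
At least 8 shelves are required, but only 7 are allowed.

No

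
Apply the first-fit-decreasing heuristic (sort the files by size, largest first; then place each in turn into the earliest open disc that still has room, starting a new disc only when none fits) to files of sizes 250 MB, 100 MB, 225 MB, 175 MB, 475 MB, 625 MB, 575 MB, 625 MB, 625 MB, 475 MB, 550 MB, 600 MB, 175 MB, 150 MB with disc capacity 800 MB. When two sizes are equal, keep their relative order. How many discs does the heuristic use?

Sorted descending: 625, 625, 625, 600, 575, 550, 475, 475, 250, 225, 175, 175, 150, 100.
  625 → disc 1 (new)  [load 625/800]
  625 → disc 2 (new)  [load 625/800]
  625 → disc 3 (new)  [load 625/800]
  600 → disc 4 (new)  [load 600/800]
  575 → disc 5 (new)  [load 575/800]
  550 → disc 6 (new)  [load 550/800]
  475 → disc 7 (new)  [load 475/800]
  475 → disc 8 (new)  [load 475/800]
  250 → disc 6  [load 800/800]
  225 → disc 5  [load 800/800]
  175 → disc 1  [load 800/800]
  175 → disc 2  [load 800/800]
  150 → disc 3  [load 775/800]
  100 → disc 4  [load 700/800]
8 discs opened.

8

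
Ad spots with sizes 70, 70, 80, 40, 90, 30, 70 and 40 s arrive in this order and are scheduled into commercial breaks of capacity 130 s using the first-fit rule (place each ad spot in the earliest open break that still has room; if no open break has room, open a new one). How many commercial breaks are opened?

  70 → break 1 (new)  [load 70/130]
  70 → break 2 (new)  [load 70/130]
  80 → break 3 (new)  [load 80/130]
  40 → break 1  [load 110/130]
  90 → break 4 (new)  [load 90/130]
  30 → break 2  [load 100/130]
  70 → break 5 (new)  [load 70/130]
  40 → break 3  [load 120/130]
5 commercial breaks opened.

5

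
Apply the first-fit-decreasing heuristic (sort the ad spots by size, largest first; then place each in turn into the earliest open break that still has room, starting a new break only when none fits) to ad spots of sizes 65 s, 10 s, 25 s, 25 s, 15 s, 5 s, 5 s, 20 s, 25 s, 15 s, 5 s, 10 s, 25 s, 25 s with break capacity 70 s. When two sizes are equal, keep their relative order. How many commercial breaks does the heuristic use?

4

Sorted descending: 65, 25, 25, 25, 25, 25, 20, 15, 15, 10, 10, 5, 5, 5.
  65 → break 1 (new)  [load 65/70]
  25 → break 2 (new)  [load 25/70]
  25 → break 2  [load 50/70]
  25 → break 3 (new)  [load 25/70]
  25 → break 3  [load 50/70]
  25 → break 4 (new)  [load 25/70]
  20 → break 2  [load 70/70]
  15 → break 3  [load 65/70]
  15 → break 4  [load 40/70]
  10 → break 4  [load 50/70]
  10 → break 4  [load 60/70]
  5 → break 1  [load 70/70]
  5 → break 3  [load 70/70]
  5 → break 4  [load 65/70]
4 commercial breaks opened.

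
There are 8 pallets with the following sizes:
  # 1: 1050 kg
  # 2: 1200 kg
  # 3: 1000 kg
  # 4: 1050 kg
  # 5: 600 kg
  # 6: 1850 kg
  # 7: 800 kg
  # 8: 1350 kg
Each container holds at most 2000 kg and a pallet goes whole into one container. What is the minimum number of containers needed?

Total = 1850 + 1350 + 1200 + 1050 + 1050 + 1000 + 800 + 600 = 8900 kg.
Lower bound: ⌈8900/2000⌉ = 5 containers.
A packing using 6 containers:
  container 1: 1850 = 1850
  container 2: 1350 + 600 = 1950
  container 3: 1200 + 800 = 2000
  container 4: 1050 = 1050
  container 5: 1050 = 1050
  container 6: 1000 = 1000
No arrangement into 5 containers stays within capacity, so 6 is optimal.

6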